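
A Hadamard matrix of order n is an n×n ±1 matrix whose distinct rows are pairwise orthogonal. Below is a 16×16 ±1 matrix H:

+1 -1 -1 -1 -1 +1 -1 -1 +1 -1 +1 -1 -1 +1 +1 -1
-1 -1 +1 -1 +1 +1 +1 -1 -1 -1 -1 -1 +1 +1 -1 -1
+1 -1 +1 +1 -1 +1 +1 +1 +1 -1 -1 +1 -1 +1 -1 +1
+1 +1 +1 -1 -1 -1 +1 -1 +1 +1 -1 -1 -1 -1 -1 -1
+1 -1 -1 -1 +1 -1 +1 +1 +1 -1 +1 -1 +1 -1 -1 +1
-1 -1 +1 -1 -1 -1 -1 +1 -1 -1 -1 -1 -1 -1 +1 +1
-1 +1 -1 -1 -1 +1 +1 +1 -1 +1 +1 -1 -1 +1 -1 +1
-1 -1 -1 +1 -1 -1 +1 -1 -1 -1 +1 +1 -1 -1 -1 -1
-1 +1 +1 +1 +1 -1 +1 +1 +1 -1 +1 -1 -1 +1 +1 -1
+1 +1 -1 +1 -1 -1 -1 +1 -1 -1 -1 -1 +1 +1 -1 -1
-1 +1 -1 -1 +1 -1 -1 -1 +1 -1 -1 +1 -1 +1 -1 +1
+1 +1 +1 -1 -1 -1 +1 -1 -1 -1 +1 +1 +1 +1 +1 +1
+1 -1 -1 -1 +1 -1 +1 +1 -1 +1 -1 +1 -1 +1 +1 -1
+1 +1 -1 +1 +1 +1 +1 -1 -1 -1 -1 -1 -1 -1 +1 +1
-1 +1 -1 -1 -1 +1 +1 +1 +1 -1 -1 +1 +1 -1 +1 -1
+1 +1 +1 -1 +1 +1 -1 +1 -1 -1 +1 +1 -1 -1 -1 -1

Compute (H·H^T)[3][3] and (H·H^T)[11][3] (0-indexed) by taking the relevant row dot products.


Row 3 of H: [1, 1, 1, -1, -1, -1, 1, -1, 1, 1, -1, -1, -1, -1, -1, -1].
Row 11 of H: [1, 1, 1, -1, -1, -1, 1, -1, -1, -1, 1, 1, 1, 1, 1, 1].
(H·H^T)[3][3] = Σ_j H[3][j]·H[3][j] = (1)² + (1)² + (1)² + (-1)² + (-1)² + (-1)² + (1)² + (-1)² + (1)² + (1)² + (-1)² + (-1)² + (-1)² + (-1)² + (-1)² + (-1)² = 1 + 1 + 1 + 1 + 1 + 1 + 1 + 1 + 1 + 1 + 1 + 1 + 1 + 1 + 1 + 1 = 16.
(H·H^T)[11][3] = Σ_j H[11][j]·H[3][j] = (1)·(1) + (1)·(1) + (1)·(1) + (-1)·(-1) + (-1)·(-1) + (-1)·(-1) + (1)·(1) + (-1)·(-1) + (-1)·(1) + (-1)·(1) + (1)·(-1) + (1)·(-1) + (1)·(-1) + (1)·(-1) + (1)·(-1) + (1)·(-1) = 1 + 1 + 1 + 1 + 1 + 1 + 1 + 1 + -1 + -1 + -1 + -1 + -1 + -1 + -1 + -1 = 0.
So rows 11 and 3 are orthogonal; the diagonal entry equals n = 16.

(3,3) entry = 16; (11,3) entry = 0.


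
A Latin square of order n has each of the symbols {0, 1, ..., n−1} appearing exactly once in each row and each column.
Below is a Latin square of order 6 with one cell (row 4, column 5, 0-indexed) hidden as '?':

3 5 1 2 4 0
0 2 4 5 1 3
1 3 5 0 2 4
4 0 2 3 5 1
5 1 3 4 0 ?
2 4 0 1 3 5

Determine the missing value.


Row 4 contains symbols [0, 1, 3, 4, 5] — missing [2].
Column 5 contains symbols [0, 1, 3, 4, 5] — missing [2].
The missing symbol must appear in both missing sets; intersection = [2].
Therefore the hidden value is 2.

Missing value = 2.


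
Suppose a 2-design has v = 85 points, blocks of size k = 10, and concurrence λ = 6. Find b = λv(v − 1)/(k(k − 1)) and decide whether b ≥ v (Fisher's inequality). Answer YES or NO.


r = λ(v − 1)/(k − 1) = 6·84/9 = 56.
b = vr/k = 85·56/10 = 476.
Fisher's inequality: b ≥ v ⇔ 476 ≥ 85? YES.

YES


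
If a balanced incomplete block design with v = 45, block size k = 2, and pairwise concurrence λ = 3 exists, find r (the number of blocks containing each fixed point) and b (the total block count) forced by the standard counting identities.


Any 2-(v, k, λ) BIBD satisfies two necessary conditions:
  (i)  Each point sits in r blocks, and counting incidences through any fixed point gives r(k − 1) = λ(v − 1), so r = λ(v − 1)/(k − 1).
  (ii) Total incidences bk = vr, so b = vr/k.
Step 1: r = λ(v − 1)/(k − 1) = 3·(45 − 1)/(2 − 1) = 3·44/1 = 132/1 = 132.
Step 2: b = vr/k = 45·132/2 = 5940/2 = 2970.
Check integrality: r = 132 ∈ Z ✓, b = 2970 ∈ Z ✓.
(These identities are necessary conditions: they determine r and b for any design with these parameters, but do not by themselves prove that one exists.)

r = 132, b = 2970.


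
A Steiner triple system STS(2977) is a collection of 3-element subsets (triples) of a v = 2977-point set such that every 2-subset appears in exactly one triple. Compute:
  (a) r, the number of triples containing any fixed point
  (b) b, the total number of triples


An STS(v) is a 2-(v, 3, 1) BIBD: block size k = 3, λ = 1.
Replication: r(k − 1) = λ(v − 1) ⇒ r·2 = 2977 − 1 = 2976 ⇒ r = 1488.
Block count: b = v(v − 1)/6 = 2977·2976/6 = 8859552/6 = 1476592.

r = 1488, b = 1476592.


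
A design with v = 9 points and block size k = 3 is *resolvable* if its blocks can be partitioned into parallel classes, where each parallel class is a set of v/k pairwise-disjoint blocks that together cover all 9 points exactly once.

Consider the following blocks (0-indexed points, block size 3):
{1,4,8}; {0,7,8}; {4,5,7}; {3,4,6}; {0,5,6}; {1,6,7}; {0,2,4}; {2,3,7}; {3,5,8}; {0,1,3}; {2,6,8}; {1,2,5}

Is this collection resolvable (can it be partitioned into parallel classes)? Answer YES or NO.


v = 9, block size k = 3, number of blocks = 12.
For resolvability, blocks must partition into parallel classes of size v/k = 3.
Total blocks must therefore be a multiple of 3: 12 = 3·4 + 0 ⇒ divisible ✓.
Greedy packing gives 4 candidate class(es). Each should be a full parallel class (size 3, covers all 9 points).
  Class 1 (3 blocks): {1,4,8}; {0,5,6}; {2,3,7}. Points covered: [0, 1, 2, 3, 4, 5, 6, 7, 8].
  Class 2 (3 blocks): {0,7,8}; {3,4,6}; {1,2,5}. Points covered: [0, 1, 2, 3, 4, 5, 6, 7, 8].
  Class 3 (3 blocks): {4,5,7}; {0,1,3}; {2,6,8}. Points covered: [0, 1, 2, 3, 4, 5, 6, 7, 8].
  Class 4 (3 blocks): {1,6,7}; {0,2,4}; {3,5,8}. Points covered: [0, 1, 2, 3, 4, 5, 6, 7, 8].
All classes full (size 3)? YES. All classes cover every point? YES.
Resolvable? YES.

YES


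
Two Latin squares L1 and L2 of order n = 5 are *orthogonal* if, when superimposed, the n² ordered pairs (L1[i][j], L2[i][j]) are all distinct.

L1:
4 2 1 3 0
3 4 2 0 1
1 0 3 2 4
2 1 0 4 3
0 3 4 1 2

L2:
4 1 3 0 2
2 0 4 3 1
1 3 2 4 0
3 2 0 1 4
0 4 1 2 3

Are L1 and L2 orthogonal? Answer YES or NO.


Form the n² = 25 superimposed pairs (L1[i][j], L2[i][j]), row by row (rows and columns indexed from 0):
row 0: (4,4) (2,1) (1,3) (3,0) (0,2)
row 1: (3,2) (4,0) (2,4) (0,3) (1,1)
row 2: (1,1) (0,3) (3,2) (2,4) (4,0)
row 3: (2,3) (1,2) (0,0) (4,1) (3,4)
row 4: (0,0) (3,4) (4,1) (1,2) (2,3)
Orthogonality requires all 25 pairs distinct.
But the pair (1,1) repeats: cell (1,4) has L1 = 1, L2 = 1, and cell (2,0) has L1 = 1, L2 = 1.
A repeated pair means some other pair never occurs (only 15 distinct pairs out of 25), so the squares are not orthogonal.
Conclusion: NO.

NO


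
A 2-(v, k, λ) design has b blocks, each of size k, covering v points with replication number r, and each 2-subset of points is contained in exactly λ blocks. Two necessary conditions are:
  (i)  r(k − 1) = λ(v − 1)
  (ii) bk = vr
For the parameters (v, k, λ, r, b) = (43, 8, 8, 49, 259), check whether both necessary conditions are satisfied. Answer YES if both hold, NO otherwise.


Condition (i): r(k − 1) = 49·7 = 343; λ(v − 1) = 8·42 = 336. Match? NO.
Condition (ii): bk = 259·8 = 2072; vr = 43·49 = 2107. Match? NO.
Both conditions hold? NO.

NO


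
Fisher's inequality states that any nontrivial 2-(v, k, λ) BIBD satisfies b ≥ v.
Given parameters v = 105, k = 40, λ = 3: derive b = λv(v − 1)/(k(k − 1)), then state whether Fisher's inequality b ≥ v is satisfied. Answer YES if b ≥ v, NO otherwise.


r = λ(v − 1)/(k − 1) = 3·104/39 = 8.
b = vr/k = 105·8/40 = 21.
Fisher's inequality: b ≥ v ⇔ 21 ≥ 105? NO.

NO


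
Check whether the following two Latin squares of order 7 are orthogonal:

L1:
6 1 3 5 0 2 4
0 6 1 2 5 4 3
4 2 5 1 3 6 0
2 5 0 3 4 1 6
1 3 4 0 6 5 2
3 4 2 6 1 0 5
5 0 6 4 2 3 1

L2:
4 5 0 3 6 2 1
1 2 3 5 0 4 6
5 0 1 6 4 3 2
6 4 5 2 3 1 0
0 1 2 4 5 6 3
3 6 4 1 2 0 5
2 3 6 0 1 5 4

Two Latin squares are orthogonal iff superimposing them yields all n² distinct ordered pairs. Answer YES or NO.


Form the n² = 49 superimposed pairs (L1[i][j], L2[i][j]), row by row (rows and columns indexed from 0):
row 0: (6,4) (1,5) (3,0) (5,3) (0,6) (2,2) (4,1)
row 1: (0,1) (6,2) (1,3) (2,5) (5,0) (4,4) (3,6)
row 2: (4,5) (2,0) (5,1) (1,6) (3,4) (6,3) (0,2)
row 3: (2,6) (5,4) (0,5) (3,2) (4,3) (1,1) (6,0)
row 4: (1,0) (3,1) (4,2) (0,4) (6,5) (5,6) (2,3)
row 5: (3,3) (4,6) (2,4) (6,1) (1,2) (0,0) (5,5)
row 6: (5,2) (0,3) (6,6) (4,0) (2,1) (3,5) (1,4)
Orthogonality requires all 49 pairs distinct.
Check by first coordinate: for each symbol s of L1, list the L2 entries in the n cells where L1 = s; they must all differ.
  L1 = 0: L2 entries (in reading order) 6, 1, 2, 5, 4, 0, 3 — all 7 distinct ✓
  L1 = 1: L2 entries (in reading order) 5, 3, 6, 1, 0, 2, 4 — all 7 distinct ✓
  L1 = 2: L2 entries (in reading order) 2, 5, 0, 6, 3, 4, 1 — all 7 distinct ✓
  L1 = 3: L2 entries (in reading order) 0, 6, 4, 2, 1, 3, 5 — all 7 distinct ✓
  L1 = 4: L2 entries (in reading order) 1, 4, 5, 3, 2, 6, 0 — all 7 distinct ✓
  L1 = 5: L2 entries (in reading order) 3, 0, 1, 4, 6, 5, 2 — all 7 distinct ✓
  L1 = 6: L2 entries (in reading order) 4, 2, 3, 0, 5, 1, 6 — all 7 distinct ✓
Every symbol of L1 meets every symbol of L2 exactly once, so all 49 pairs are distinct (49 of 49).
Conclusion: YES.

YES


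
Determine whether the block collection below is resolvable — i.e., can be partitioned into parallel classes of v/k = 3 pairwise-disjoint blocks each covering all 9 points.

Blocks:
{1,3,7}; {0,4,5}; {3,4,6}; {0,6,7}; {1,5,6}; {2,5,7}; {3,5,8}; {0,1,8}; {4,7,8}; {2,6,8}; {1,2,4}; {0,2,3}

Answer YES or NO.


v = 9, block size k = 3, number of blocks = 12.
For resolvability, blocks must partition into parallel classes of size v/k = 3.
Total blocks must therefore be a multiple of 3: 12 = 3·4 + 0 ⇒ divisible ✓.
Greedy packing gives 4 candidate class(es). Each should be a full parallel class (size 3, covers all 9 points).
  Class 1 (3 blocks): {1,3,7}; {0,4,5}; {2,6,8}. Points covered: [0, 1, 2, 3, 4, 5, 6, 7, 8].
  Class 2 (3 blocks): {3,4,6}; {2,5,7}; {0,1,8}. Points covered: [0, 1, 2, 3, 4, 5, 6, 7, 8].
  Class 3 (3 blocks): {0,6,7}; {3,5,8}; {1,2,4}. Points covered: [0, 1, 2, 3, 4, 5, 6, 7, 8].
  Class 4 (3 blocks): {1,5,6}; {4,7,8}; {0,2,3}. Points covered: [0, 1, 2, 3, 4, 5, 6, 7, 8].
All classes full (size 3)? YES. All classes cover every point? YES.
Resolvable? YES.

YES


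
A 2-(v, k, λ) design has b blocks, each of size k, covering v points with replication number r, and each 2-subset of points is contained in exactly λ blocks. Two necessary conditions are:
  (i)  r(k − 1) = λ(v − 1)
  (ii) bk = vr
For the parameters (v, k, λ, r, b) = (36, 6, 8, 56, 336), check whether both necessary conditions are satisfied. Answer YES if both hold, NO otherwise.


Condition (i): r(k − 1) = 56·5 = 280; λ(v − 1) = 8·35 = 280. Match? YES.
Condition (ii): bk = 336·6 = 2016; vr = 36·56 = 2016. Match? YES.
Both conditions hold? YES.

YES


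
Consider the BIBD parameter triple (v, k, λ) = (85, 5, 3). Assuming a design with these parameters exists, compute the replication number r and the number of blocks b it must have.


Any 2-(v, k, λ) BIBD satisfies two necessary conditions:
  (i)  Each point sits in r blocks, and counting incidences through any fixed point gives r(k − 1) = λ(v − 1), so r = λ(v − 1)/(k − 1).
  (ii) Total incidences bk = vr, so b = vr/k.
Step 1: r = λ(v − 1)/(k − 1) = 3·(85 − 1)/(5 − 1) = 3·84/4 = 252/4 = 63.
Step 2: b = vr/k = 85·63/5 = 5355/5 = 1071.
Check integrality: r = 63 ∈ Z ✓, b = 1071 ∈ Z ✓.
(These identities are necessary conditions: they determine r and b for any design with these parameters, but do not by themselves prove that one exists.)

r = 63, b = 1071.


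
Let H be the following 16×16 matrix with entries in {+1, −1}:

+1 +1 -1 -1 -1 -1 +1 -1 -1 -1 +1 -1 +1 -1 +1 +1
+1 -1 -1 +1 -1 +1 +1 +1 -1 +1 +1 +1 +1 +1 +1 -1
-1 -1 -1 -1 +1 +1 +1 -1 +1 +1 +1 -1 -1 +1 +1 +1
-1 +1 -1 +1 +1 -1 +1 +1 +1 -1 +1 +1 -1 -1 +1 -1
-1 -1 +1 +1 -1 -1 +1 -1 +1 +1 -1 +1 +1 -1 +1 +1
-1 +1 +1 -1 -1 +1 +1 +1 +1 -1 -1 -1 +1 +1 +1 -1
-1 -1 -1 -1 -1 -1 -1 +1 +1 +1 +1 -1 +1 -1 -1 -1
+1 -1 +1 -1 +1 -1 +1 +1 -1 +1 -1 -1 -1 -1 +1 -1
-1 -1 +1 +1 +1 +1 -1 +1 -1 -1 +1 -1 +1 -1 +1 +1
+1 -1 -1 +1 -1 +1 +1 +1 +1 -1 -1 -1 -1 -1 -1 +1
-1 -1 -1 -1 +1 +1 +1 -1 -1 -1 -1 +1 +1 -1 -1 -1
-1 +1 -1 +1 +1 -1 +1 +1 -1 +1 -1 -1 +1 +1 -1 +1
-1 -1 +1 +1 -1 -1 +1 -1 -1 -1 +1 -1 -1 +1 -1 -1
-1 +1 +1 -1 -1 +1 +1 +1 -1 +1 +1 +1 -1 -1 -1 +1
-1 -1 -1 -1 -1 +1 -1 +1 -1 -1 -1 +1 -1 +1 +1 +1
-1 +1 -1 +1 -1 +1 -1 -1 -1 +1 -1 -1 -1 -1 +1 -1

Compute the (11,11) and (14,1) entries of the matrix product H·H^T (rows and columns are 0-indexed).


Row 1 of H: [1, -1, -1, 1, -1, 1, 1, 1, -1, 1, 1, 1, 1, 1, 1, -1].
Row 11 of H: [-1, 1, -1, 1, 1, -1, 1, 1, -1, 1, -1, -1, 1, 1, -1, 1].
Row 14 of H: [-1, -1, -1, -1, -1, 1, -1, 1, -1, -1, -1, 1, -1, 1, 1, 1].
(H·H^T)[11][11] = Σ_j H[11][j]·H[11][j] = (-1)² + (1)² + (-1)² + (1)² + (1)² + (-1)² + (1)² + (1)² + (-1)² + (1)² + (-1)² + (-1)² + (1)² + (1)² + (-1)² + (1)² = 1 + 1 + 1 + 1 + 1 + 1 + 1 + 1 + 1 + 1 + 1 + 1 + 1 + 1 + 1 + 1 = 16.
(H·H^T)[14][1] = Σ_j H[14][j]·H[1][j] = (-1)·(1) + (-1)·(-1) + (-1)·(-1) + (-1)·(1) + (-1)·(-1) + (1)·(1) + (-1)·(1) + (1)·(1) + (-1)·(-1) + (-1)·(1) + (-1)·(1) + (1)·(1) + (-1)·(1) + (1)·(1) + (1)·(1) + (1)·(-1) = -1 + 1 + 1 + -1 + 1 + 1 + -1 + 1 + 1 + -1 + -1 + 1 + -1 + 1 + 1 + -1 = 2.
Rows 14 and 1 are not orthogonal (dot product = 2 ≠ 0), so H is not a Hadamard matrix.

(11,11) entry = 16; (14,1) entry = 2.


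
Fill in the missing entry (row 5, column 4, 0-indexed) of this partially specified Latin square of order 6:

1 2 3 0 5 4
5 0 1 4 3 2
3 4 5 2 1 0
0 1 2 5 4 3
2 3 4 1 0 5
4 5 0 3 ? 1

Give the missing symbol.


Row 5 contains symbols [0, 1, 3, 4, 5] — missing [2].
Column 4 contains symbols [0, 1, 3, 4, 5] — missing [2].
The missing symbol must appear in both missing sets; intersection = [2].
Therefore the hidden value is 2.

Missing value = 2.


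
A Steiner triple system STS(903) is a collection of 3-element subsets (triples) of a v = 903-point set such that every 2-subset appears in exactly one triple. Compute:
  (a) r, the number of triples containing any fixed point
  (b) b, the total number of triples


An STS(v) is a 2-(v, 3, 1) BIBD: block size k = 3, λ = 1.
Replication: r(k − 1) = λ(v − 1) ⇒ r·2 = 903 − 1 = 902 ⇒ r = 451.
Block count: b = v(v − 1)/6 = 903·902/6 = 814506/6 = 135751.
(Check via bk = vr: 135751·3 = 407253 = 903·451 = 407253 ✓.)

r = 451, b = 135751.


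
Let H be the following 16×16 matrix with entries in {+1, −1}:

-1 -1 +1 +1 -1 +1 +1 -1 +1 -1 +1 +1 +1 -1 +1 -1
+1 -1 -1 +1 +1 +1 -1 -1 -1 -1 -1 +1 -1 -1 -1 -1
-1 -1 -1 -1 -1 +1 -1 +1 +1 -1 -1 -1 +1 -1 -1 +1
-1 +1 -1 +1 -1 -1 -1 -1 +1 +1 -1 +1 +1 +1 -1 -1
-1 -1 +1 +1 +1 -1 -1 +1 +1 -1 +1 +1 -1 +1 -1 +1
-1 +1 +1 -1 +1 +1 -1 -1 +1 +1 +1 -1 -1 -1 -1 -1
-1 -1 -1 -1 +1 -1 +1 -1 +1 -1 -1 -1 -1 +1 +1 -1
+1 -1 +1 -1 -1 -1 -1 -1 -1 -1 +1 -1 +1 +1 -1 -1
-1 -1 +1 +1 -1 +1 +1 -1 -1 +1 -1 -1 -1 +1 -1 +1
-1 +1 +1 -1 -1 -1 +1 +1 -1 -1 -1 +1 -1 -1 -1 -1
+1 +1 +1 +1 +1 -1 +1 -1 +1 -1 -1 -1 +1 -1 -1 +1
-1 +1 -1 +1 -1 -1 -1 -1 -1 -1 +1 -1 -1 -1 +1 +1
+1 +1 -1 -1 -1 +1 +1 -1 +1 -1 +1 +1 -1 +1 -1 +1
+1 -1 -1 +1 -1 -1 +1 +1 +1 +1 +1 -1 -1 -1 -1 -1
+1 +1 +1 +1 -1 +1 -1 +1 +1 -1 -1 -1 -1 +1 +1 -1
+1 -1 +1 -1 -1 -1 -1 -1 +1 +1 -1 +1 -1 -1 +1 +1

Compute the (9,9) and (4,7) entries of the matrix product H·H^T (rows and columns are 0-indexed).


Row 4 of H: [-1, -1, 1, 1, 1, -1, -1, 1, 1, -1, 1, 1, -1, 1, -1, 1].
Row 7 of H: [1, -1, 1, -1, -1, -1, -1, -1, -1, -1, 1, -1, 1, 1, -1, -1].
Row 9 of H: [-1, 1, 1, -1, -1, -1, 1, 1, -1, -1, -1, 1, -1, -1, -1, -1].
(H·H^T)[9][9] = Σ_j H[9][j]·H[9][j] = (-1)² + (1)² + (1)² + (-1)² + (-1)² + (-1)² + (1)² + (1)² + (-1)² + (-1)² + (-1)² + (1)² + (-1)² + (-1)² + (-1)² + (-1)² = 1 + 1 + 1 + 1 + 1 + 1 + 1 + 1 + 1 + 1 + 1 + 1 + 1 + 1 + 1 + 1 = 16.
(H·H^T)[4][7] = Σ_j H[4][j]·H[7][j] = (-1)·(1) + (-1)·(-1) + (1)·(1) + (1)·(-1) + (1)·(-1) + (-1)·(-1) + (-1)·(-1) + (1)·(-1) + (1)·(-1) + (-1)·(-1) + (1)·(1) + (1)·(-1) + (-1)·(1) + (1)·(1) + (-1)·(-1) + (1)·(-1) = -1 + 1 + 1 + -1 + -1 + 1 + 1 + -1 + -1 + 1 + 1 + -1 + -1 + 1 + 1 + -1 = 0.
So rows 4 and 7 are orthogonal; the diagonal entry equals n = 16.

(9,9) entry = 16; (4,7) entry = 0.


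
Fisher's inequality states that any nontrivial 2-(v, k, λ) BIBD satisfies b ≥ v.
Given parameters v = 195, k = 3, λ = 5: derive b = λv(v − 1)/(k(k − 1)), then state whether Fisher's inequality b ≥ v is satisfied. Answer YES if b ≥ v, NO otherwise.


b = λv(v − 1)/(k(k − 1)) = 5·195·194/(3·2) = 189150/6 = 31525.
Compare with v = 195: b ≥ v, so Fisher's inequality holds.

YES


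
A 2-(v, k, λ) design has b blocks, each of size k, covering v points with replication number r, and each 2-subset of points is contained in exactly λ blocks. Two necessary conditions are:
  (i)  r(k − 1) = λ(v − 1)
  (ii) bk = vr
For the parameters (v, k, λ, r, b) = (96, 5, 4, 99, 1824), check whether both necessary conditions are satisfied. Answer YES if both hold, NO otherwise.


Condition (i): r(k − 1) = 99·4 = 396; λ(v − 1) = 4·95 = 380. Match? NO.
Condition (ii): bk = 1824·5 = 9120; vr = 96·99 = 9504. Match? NO.
Both conditions hold? NO.

NO


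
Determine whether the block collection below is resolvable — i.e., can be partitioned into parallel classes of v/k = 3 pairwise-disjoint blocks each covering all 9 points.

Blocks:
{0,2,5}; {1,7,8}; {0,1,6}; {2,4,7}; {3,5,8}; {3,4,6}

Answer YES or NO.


v = 9, block size k = 3, number of blocks = 6.
For resolvability, blocks must partition into parallel classes of size v/k = 3.
Total blocks must therefore be a multiple of 3: 6 = 3·2 + 0 ⇒ divisible ✓.
Greedy packing gives 2 candidate class(es). Each should be a full parallel class (size 3, covers all 9 points).
  Class 1 (3 blocks): {0,2,5}; {1,7,8}; {3,4,6}. Points covered: [0, 1, 2, 3, 4, 5, 6, 7, 8].
  Class 2 (3 blocks): {0,1,6}; {2,4,7}; {3,5,8}. Points covered: [0, 1, 2, 3, 4, 5, 6, 7, 8].
All classes full (size 3)? YES. All classes cover every point? YES.
Resolvable? YES.

YES


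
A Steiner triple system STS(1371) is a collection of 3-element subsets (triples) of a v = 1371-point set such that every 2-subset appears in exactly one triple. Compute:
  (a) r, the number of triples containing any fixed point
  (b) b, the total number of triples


An STS(v) is a 2-(v, 3, 1) BIBD: block size k = 3, λ = 1.
Replication: r(k − 1) = λ(v − 1) ⇒ r·2 = 1371 − 1 = 1370 ⇒ r = 685.
Block count: b = v(v − 1)/6 = 1371·1370/6 = 1878270/6 = 313045.
(Check via bk = vr: 313045·3 = 939135 = 1371·685 = 939135 ✓.)

r = 685, b = 313045.


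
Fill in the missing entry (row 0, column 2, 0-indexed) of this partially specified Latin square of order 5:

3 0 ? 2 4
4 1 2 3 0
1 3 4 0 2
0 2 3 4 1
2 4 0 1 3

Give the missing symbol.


Row 0 contains symbols [0, 2, 3, 4] — missing [1].
Column 2 contains symbols [0, 2, 3, 4] — missing [1].
The missing symbol must appear in both missing sets; intersection = [1].
Therefore the hidden value is 1.

Missing value = 1.


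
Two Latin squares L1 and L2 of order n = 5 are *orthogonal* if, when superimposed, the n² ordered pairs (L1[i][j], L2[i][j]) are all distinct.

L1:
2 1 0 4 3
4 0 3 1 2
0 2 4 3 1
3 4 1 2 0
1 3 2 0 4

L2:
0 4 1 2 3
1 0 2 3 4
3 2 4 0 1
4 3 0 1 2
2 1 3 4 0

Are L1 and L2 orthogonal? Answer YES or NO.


Form the n² = 25 superimposed pairs (L1[i][j], L2[i][j]), row by row (rows and columns indexed from 0):
row 0: (2,0) (1,4) (0,1) (4,2) (3,3)
row 1: (4,1) (0,0) (3,2) (1,3) (2,4)
row 2: (0,3) (2,2) (4,4) (3,0) (1,1)
row 3: (3,4) (4,3) (1,0) (2,1) (0,2)
row 4: (1,2) (3,1) (2,3) (0,4) (4,0)
Orthogonality requires all 25 pairs distinct.
Check by first coordinate: for each symbol s of L1, list the L2 entries in the n cells where L1 = s; they must all differ.
  L1 = 0: L2 entries (in reading order) 1, 0, 3, 2, 4 — all 5 distinct ✓
  L1 = 1: L2 entries (in reading order) 4, 3, 1, 0, 2 — all 5 distinct ✓
  L1 = 2: L2 entries (in reading order) 0, 4, 2, 1, 3 — all 5 distinct ✓
  L1 = 3: L2 entries (in reading order) 3, 2, 0, 4, 1 — all 5 distinct ✓
  L1 = 4: L2 entries (in reading order) 2, 1, 4, 3, 0 — all 5 distinct ✓
Every symbol of L1 meets every symbol of L2 exactly once, so all 25 pairs are distinct (25 of 25).
Conclusion: YES.

YES


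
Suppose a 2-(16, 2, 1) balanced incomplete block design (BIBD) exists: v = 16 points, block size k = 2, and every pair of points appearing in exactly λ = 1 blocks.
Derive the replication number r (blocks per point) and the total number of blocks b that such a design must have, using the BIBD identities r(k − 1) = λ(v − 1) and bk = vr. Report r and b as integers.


Any 2-(v, k, λ) BIBD satisfies two necessary conditions:
  (i)  Each point sits in r blocks, and counting incidences through any fixed point gives r(k − 1) = λ(v − 1), so r = λ(v − 1)/(k − 1).
  (ii) Total incidences bk = vr, so b = vr/k.
Step 1: r = λ(v − 1)/(k − 1) = 1·(16 − 1)/(2 − 1) = 1·15/1 = 15/1 = 15.
Step 2: b = vr/k = 16·15/2 = 240/2 = 120.
Check integrality: r = 15 ∈ Z ✓, b = 120 ∈ Z ✓.
(These identities are necessary conditions: they determine r and b for any design with these parameters, but do not by themselves prove that one exists.)

r = 15, b = 120.


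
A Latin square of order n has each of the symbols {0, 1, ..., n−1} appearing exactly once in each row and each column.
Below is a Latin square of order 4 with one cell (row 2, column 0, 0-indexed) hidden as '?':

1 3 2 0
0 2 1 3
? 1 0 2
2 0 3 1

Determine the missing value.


Row 2 contains symbols [0, 1, 2] — missing [3].
Column 0 contains symbols [0, 1, 2] — missing [3].
The missing symbol must appear in both missing sets; intersection = [3].
Therefore the hidden value is 3.

Missing value = 3.


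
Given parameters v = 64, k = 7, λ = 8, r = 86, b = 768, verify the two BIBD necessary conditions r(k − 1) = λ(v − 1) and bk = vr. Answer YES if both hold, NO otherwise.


Condition (i): r(k − 1) = 86·6 = 516; λ(v − 1) = 8·63 = 504. Match? NO.
Condition (ii): bk = 768·7 = 5376; vr = 64·86 = 5504. Match? NO.
Both conditions hold? NO.

NO


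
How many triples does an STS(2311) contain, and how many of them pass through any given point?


An STS(v) is a 2-(v, 3, 1) BIBD: block size k = 3, λ = 1.
Replication: r(k − 1) = λ(v − 1) ⇒ r·2 = 2311 − 1 = 2310 ⇒ r = 1155.
Block count: bk = vr ⇒ b·3 = 2311·1155 = 2669205 ⇒ b = 889735.

r = 1155, b = 889735.


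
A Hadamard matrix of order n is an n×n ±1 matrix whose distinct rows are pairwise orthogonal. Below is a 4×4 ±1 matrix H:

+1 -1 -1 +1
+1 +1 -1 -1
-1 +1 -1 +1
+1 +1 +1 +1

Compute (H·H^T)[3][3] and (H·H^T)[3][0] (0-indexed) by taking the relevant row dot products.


Row 0 of H: [1, -1, -1, 1].
Row 3 of H: [1, 1, 1, 1].
(H·H^T)[3][3] = Σ_j H[3][j]·H[3][j] = (1)² + (1)² + (1)² + (1)² = 1 + 1 + 1 + 1 = 4.
(H·H^T)[3][0] = Σ_j H[3][j]·H[0][j] = (1)·(1) + (1)·(-1) + (1)·(-1) + (1)·(1) = 1 + -1 + -1 + 1 = 0.
So rows 3 and 0 are orthogonal; the diagonal entry equals n = 4.

(3,3) entry = 4; (3,0) entry = 0.


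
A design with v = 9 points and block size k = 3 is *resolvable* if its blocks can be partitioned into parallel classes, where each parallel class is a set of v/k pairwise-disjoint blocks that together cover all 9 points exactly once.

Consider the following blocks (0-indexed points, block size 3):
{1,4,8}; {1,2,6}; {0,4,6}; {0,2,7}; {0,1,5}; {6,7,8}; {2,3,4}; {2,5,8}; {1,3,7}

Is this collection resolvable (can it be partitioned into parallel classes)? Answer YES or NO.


v = 9, block size k = 3, number of blocks = 9.
For resolvability, blocks must partition into parallel classes of size v/k = 3.
Total blocks must therefore be a multiple of 3: 9 = 3·3 + 0 ⇒ divisible ✓.
Consider block {1,4,8}. The only other block(s) in the collection disjoint from it are {0,2,7} — just 1 block(s). Any parallel class containing {1,4,8} would need 2 other blocks each disjoint from it, so no parallel class of size 3 can contain {1,4,8}.
Since every block must belong to some parallel class in a resolution, the collection cannot be partitioned into parallel classes.
Resolvable? NO.

NO


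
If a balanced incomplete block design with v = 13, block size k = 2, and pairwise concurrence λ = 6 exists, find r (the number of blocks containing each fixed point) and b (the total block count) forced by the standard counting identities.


Any 2-(v, k, λ) BIBD satisfies two necessary conditions:
  (i)  Each point sits in r blocks, and counting incidences through any fixed point gives r(k − 1) = λ(v − 1), so r = λ(v − 1)/(k − 1).
  (ii) Total incidences bk = vr, so b = vr/k.
Step 1: r = λ(v − 1)/(k − 1) = 6·(13 − 1)/(2 − 1) = 6·12/1 = 72/1 = 72.
Step 2: b = vr/k = 13·72/2 = 936/2 = 468.
Check integrality: r = 72 ∈ Z ✓, b = 468 ∈ Z ✓.
(These identities are necessary conditions: they determine r and b for any design with these parameters, but do not by themselves prove that one exists.)

r = 72, b = 468.


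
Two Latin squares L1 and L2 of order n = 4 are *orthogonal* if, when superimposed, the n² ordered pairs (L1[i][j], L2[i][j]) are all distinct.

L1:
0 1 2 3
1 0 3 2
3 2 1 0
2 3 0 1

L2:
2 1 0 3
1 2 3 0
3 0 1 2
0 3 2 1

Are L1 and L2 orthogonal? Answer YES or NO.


Form the n² = 16 superimposed pairs (L1[i][j], L2[i][j]), row by row (rows and columns indexed from 0):
row 0: (0,2) (1,1) (2,0) (3,3)
row 1: (1,1) (0,2) (3,3) (2,0)
row 2: (3,3) (2,0) (1,1) (0,2)
row 3: (2,0) (3,3) (0,2) (1,1)
Orthogonality requires all 16 pairs distinct.
But the pair (1,1) repeats: cell (0,1) has L1 = 1, L2 = 1, and cell (1,0) has L1 = 1, L2 = 1.
A repeated pair means some other pair never occurs (only 4 distinct pairs out of 16), so the squares are not orthogonal.
Conclusion: NO.

NO


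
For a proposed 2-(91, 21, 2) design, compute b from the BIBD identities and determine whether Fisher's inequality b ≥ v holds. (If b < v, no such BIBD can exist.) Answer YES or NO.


r = λ(v − 1)/(k − 1) = 2·90/20 = 9.
b = vr/k = 91·9/21 = 39.
Fisher's inequality: b ≥ v ⇔ 39 ≥ 91? NO.

NO


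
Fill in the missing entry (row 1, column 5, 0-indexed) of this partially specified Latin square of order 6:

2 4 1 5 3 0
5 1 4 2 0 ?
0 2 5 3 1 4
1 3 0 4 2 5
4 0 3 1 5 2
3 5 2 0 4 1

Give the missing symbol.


Row 1 contains symbols [0, 1, 2, 4, 5] — missing [3].
Column 5 contains symbols [0, 1, 2, 4, 5] — missing [3].
The missing symbol must appear in both missing sets; intersection = [3].
Therefore the hidden value is 3.

Missing value = 3.


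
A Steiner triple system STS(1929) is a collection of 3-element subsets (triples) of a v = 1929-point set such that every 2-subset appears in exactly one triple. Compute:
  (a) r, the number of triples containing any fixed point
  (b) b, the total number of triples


An STS(v) is a 2-(v, 3, 1) BIBD: block size k = 3, λ = 1.
Replication: r(k − 1) = λ(v − 1) ⇒ r·2 = 1929 − 1 = 1928 ⇒ r = 964.
Block count: b = v(v − 1)/6 = 1929·1928/6 = 3719112/6 = 619852.
(Check via bk = vr: 619852·3 = 1859556 = 1929·964 = 1859556 ✓.)

r = 964, b = 619852.


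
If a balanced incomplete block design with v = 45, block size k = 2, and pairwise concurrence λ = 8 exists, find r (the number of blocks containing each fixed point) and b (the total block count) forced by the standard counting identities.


Any 2-(v, k, λ) BIBD satisfies two necessary conditions:
  (i)  Each point sits in r blocks, and counting incidences through any fixed point gives r(k − 1) = λ(v − 1), so r = λ(v − 1)/(k − 1).
  (ii) Total incidences bk = vr, so b = vr/k.
Step 1: r = λ(v − 1)/(k − 1) = 8·(45 − 1)/(2 − 1) = 8·44/1 = 352/1 = 352.
Step 2: b = vr/k = 45·352/2 = 15840/2 = 7920.
Check integrality: r = 352 ∈ Z ✓, b = 7920 ∈ Z ✓.
(These identities are necessary conditions: they determine r and b for any design with these parameters, but do not by themselves prove that one exists.)

r = 352, b = 7920.


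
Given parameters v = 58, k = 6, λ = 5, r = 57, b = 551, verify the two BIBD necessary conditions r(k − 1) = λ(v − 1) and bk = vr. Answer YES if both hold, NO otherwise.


Condition (i): r(k − 1) = 57·5 = 285; λ(v − 1) = 5·57 = 285. Match? YES.
Condition (ii): bk = 551·6 = 3306; vr = 58·57 = 3306. Match? YES.
Both conditions hold? YES.

YES


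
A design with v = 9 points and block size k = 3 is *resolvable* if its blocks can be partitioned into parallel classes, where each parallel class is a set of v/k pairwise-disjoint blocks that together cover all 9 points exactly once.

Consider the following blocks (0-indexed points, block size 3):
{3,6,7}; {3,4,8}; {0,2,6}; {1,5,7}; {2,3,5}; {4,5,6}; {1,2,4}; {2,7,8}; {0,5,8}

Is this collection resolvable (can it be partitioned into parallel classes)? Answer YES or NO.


v = 9, block size k = 3, number of blocks = 9.
For resolvability, blocks must partition into parallel classes of size v/k = 3.
Total blocks must therefore be a multiple of 3: 9 = 3·3 + 0 ⇒ divisible ✓.
Consider block {2,3,5}. It intersects every other block in the collection, so no parallel class of size 3 can contain it.
Since every block must belong to some parallel class in a resolution, the collection cannot be partitioned into parallel classes.
Resolvable? NO.

NO


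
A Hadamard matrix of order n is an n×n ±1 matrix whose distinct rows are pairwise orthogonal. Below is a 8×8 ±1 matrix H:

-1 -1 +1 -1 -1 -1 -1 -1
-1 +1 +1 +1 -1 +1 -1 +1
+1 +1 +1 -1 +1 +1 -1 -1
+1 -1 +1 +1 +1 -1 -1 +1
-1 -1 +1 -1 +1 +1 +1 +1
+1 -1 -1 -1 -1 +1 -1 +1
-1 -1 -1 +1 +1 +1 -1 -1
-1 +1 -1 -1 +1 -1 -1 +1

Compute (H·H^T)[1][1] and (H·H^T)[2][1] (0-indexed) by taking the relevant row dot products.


Row 1 of H: [-1, 1, 1, 1, -1, 1, -1, 1].
Row 2 of H: [1, 1, 1, -1, 1, 1, -1, -1].
(H·H^T)[1][1] = Σ_j H[1][j]·H[1][j] = (-1)² + (1)² + (1)² + (1)² + (-1)² + (1)² + (-1)² + (1)² = 1 + 1 + 1 + 1 + 1 + 1 + 1 + 1 = 8.
(H·H^T)[2][1] = Σ_j H[2][j]·H[1][j] = (1)·(-1) + (1)·(1) + (1)·(1) + (-1)·(1) + (1)·(-1) + (1)·(1) + (-1)·(-1) + (-1)·(1) = -1 + 1 + 1 + -1 + -1 + 1 + 1 + -1 = 0.
So rows 2 and 1 are orthogonal; the diagonal entry equals n = 8.

(1,1) entry = 8; (2,1) entry = 0.


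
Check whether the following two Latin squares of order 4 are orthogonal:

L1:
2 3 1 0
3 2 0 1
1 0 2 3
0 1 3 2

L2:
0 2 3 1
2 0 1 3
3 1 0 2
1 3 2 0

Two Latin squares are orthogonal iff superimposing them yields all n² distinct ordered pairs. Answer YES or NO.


Form the n² = 16 superimposed pairs (L1[i][j], L2[i][j]), row by row (rows and columns indexed from 0):
row 0: (2,0) (3,2) (1,3) (0,1)
row 1: (3,2) (2,0) (0,1) (1,3)
row 2: (1,3) (0,1) (2,0) (3,2)
row 3: (0,1) (1,3) (3,2) (2,0)
Orthogonality requires all 16 pairs distinct.
But the pair (3,2) repeats: cell (0,1) has L1 = 3, L2 = 2, and cell (1,0) has L1 = 3, L2 = 2.
A repeated pair means some other pair never occurs (only 4 distinct pairs out of 16), so the squares are not orthogonal.
Conclusion: NO.

NO


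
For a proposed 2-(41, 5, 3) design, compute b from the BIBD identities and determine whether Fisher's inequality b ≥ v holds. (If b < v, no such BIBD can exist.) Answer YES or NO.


r = λ(v − 1)/(k − 1) = 3·40/4 = 30.
b = vr/k = 41·30/5 = 246.
Fisher's inequality: b ≥ v ⇔ 246 ≥ 41? YES.

YES


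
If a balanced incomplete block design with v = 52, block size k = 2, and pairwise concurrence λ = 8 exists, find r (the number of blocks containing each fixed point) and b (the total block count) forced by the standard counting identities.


Any 2-(v, k, λ) BIBD satisfies two necessary conditions:
  (i)  Each point sits in r blocks, and counting incidences through any fixed point gives r(k − 1) = λ(v − 1), so r = λ(v − 1)/(k − 1).
  (ii) Total incidences bk = vr, so b = vr/k.
Step 1: r = λ(v − 1)/(k − 1) = 8·(52 − 1)/(2 − 1) = 8·51/1 = 408/1 = 408.
Step 2: b = vr/k = 52·408/2 = 21216/2 = 10608.
Check integrality: r = 408 ∈ Z ✓, b = 10608 ∈ Z ✓.
(These identities are necessary conditions: they determine r and b for any design with these parameters, but do not by themselves prove that one exists.)

r = 408, b = 10608.


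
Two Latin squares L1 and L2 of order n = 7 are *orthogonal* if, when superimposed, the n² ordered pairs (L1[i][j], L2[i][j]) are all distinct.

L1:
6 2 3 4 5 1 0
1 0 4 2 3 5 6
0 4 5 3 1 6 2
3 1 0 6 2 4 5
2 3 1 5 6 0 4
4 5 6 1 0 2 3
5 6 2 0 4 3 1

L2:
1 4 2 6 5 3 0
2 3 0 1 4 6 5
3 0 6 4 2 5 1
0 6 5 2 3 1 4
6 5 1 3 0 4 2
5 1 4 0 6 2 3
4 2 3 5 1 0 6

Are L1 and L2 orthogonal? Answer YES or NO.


Form the n² = 49 superimposed pairs (L1[i][j], L2[i][j]), row by row (rows and columns indexed from 0):
row 0: (6,1) (2,4) (3,2) (4,6) (5,5) (1,3) (0,0)
row 1: (1,2) (0,3) (4,0) (2,1) (3,4) (5,6) (6,5)
row 2: (0,3) (4,0) (5,6) (3,4) (1,2) (6,5) (2,1)
row 3: (3,0) (1,6) (0,5) (6,2) (2,3) (4,1) (5,4)
row 4: (2,6) (3,5) (1,1) (5,3) (6,0) (0,4) (4,2)
row 5: (4,5) (5,1) (6,4) (1,0) (0,6) (2,2) (3,3)
row 6: (5,4) (6,2) (2,3) (0,5) (4,1) (3,0) (1,6)
Orthogonality requires all 49 pairs distinct.
But the pair (0,3) repeats: cell (1,1) has L1 = 0, L2 = 3, and cell (2,0) has L1 = 0, L2 = 3.
A repeated pair means some other pair never occurs (only 35 distinct pairs out of 49), so the squares are not orthogonal.
Conclusion: NO.

NO


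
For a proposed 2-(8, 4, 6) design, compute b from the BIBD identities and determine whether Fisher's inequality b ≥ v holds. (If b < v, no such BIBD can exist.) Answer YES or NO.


r = λ(v − 1)/(k − 1) = 6·7/3 = 14.
b = vr/k = 8·14/4 = 28.
Fisher's inequality: b ≥ v ⇔ 28 ≥ 8? YES.

YES


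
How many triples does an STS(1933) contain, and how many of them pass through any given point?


An STS(v) is a 2-(v, 3, 1) BIBD: block size k = 3, λ = 1.
Replication: r(k − 1) = λ(v − 1) ⇒ r·2 = 1933 − 1 = 1932 ⇒ r = 966.
Block count: bk = vr ⇒ b·3 = 1933·966 = 1867278 ⇒ b = 622426.
(Check via b = v(v − 1)/6 = 1933·1932/6 = 3734556/6 = 622426.)

r = 966, b = 622426.


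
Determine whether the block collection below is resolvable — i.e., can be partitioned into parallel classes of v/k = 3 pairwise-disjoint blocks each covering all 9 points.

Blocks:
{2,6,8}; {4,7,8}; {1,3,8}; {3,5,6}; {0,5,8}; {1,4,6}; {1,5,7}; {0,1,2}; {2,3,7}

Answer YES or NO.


v = 9, block size k = 3, number of blocks = 9.
For resolvability, blocks must partition into parallel classes of size v/k = 3.
Total blocks must therefore be a multiple of 3: 9 = 3·3 + 0 ⇒ divisible ✓.
Consider block {2,6,8}. The only other block(s) in the collection disjoint from it are {1,5,7} — just 1 block(s). Any parallel class containing {2,6,8} would need 2 other blocks each disjoint from it, so no parallel class of size 3 can contain {2,6,8}.
Since every block must belong to some parallel class in a resolution, the collection cannot be partitioned into parallel classes.
Resolvable? NO.

NO


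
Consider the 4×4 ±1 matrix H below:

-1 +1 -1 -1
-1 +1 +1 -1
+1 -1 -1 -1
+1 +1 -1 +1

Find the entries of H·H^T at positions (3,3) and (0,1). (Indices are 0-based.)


Row 0 of H: [-1, 1, -1, -1].
Row 1 of H: [-1, 1, 1, -1].
Row 3 of H: [1, 1, -1, 1].
(H·H^T)[3][3] = Σ_j H[3][j]·H[3][j] = (1)² + (1)² + (-1)² + (1)² = 1 + 1 + 1 + 1 = 4.
(H·H^T)[0][1] = Σ_j H[0][j]·H[1][j] = (-1)·(-1) + (1)·(1) + (-1)·(1) + (-1)·(-1) = 1 + 1 + -1 + 1 = 2.
Rows 0 and 1 are not orthogonal (dot product = 2 ≠ 0), so H is not a Hadamard matrix.

(3,3) entry = 4; (0,1) entry = 2.


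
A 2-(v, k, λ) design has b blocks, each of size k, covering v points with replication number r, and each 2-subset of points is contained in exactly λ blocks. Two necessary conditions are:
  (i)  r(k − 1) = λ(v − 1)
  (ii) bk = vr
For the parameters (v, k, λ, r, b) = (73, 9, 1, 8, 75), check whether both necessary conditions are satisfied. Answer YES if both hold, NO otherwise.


Condition (i): r(k − 1) = 8·8 = 64; λ(v − 1) = 1·72 = 72. Match? NO.
Condition (ii): bk = 75·9 = 675; vr = 73·8 = 584. Match? NO.
Both conditions hold? NO.

NO


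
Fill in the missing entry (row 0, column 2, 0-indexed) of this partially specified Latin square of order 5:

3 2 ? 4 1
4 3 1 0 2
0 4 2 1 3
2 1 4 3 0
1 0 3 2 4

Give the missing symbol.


Row 0 contains symbols [1, 2, 3, 4] — missing [0].
Column 2 contains symbols [1, 2, 3, 4] — missing [0].
The missing symbol must appear in both missing sets; intersection = [0].
Therefore the hidden value is 0.

Missing value = 0.


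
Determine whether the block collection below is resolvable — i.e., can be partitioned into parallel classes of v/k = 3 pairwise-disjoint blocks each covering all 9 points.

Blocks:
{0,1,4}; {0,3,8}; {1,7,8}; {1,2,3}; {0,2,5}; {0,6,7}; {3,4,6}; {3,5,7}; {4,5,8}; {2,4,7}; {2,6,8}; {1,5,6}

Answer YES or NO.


v = 9, block size k = 3, number of blocks = 12.
For resolvability, blocks must partition into parallel classes of size v/k = 3.
Total blocks must therefore be a multiple of 3: 12 = 3·4 + 0 ⇒ divisible ✓.
Greedy packing gives 4 candidate class(es). Each should be a full parallel class (size 3, covers all 9 points).
  Class 1 (3 blocks): {0,1,4}; {3,5,7}; {2,6,8}. Points covered: [0, 1, 2, 3, 4, 5, 6, 7, 8].
  Class 2 (3 blocks): {0,3,8}; {2,4,7}; {1,5,6}. Points covered: [0, 1, 2, 3, 4, 5, 6, 7, 8].
  Class 3 (3 blocks): {1,7,8}; {0,2,5}; {3,4,6}. Points covered: [0, 1, 2, 3, 4, 5, 6, 7, 8].
  Class 4 (3 blocks): {1,2,3}; {0,6,7}; {4,5,8}. Points covered: [0, 1, 2, 3, 4, 5, 6, 7, 8].
All classes full (size 3)? YES. All classes cover every point? YES.
Resolvable? YES.

YES


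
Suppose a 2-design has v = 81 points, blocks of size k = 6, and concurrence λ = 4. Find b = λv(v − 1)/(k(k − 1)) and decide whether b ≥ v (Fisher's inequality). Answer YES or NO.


b = λv(v − 1)/(k(k − 1)) = 4·81·80/(6·5) = 25920/30 = 864.
Compare with v = 81: b ≥ v, so Fisher's inequality holds.

YES


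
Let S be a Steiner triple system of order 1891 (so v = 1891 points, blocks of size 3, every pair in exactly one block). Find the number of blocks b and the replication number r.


An STS(v) is a 2-(v, 3, 1) BIBD: block size k = 3, λ = 1.
Replication: r(k − 1) = λ(v − 1) ⇒ r·2 = 1891 − 1 = 1890 ⇒ r = 945.
Block count: bk = vr ⇒ b·3 = 1891·945 = 1786995 ⇒ b = 595665.

r = 945, b = 595665.


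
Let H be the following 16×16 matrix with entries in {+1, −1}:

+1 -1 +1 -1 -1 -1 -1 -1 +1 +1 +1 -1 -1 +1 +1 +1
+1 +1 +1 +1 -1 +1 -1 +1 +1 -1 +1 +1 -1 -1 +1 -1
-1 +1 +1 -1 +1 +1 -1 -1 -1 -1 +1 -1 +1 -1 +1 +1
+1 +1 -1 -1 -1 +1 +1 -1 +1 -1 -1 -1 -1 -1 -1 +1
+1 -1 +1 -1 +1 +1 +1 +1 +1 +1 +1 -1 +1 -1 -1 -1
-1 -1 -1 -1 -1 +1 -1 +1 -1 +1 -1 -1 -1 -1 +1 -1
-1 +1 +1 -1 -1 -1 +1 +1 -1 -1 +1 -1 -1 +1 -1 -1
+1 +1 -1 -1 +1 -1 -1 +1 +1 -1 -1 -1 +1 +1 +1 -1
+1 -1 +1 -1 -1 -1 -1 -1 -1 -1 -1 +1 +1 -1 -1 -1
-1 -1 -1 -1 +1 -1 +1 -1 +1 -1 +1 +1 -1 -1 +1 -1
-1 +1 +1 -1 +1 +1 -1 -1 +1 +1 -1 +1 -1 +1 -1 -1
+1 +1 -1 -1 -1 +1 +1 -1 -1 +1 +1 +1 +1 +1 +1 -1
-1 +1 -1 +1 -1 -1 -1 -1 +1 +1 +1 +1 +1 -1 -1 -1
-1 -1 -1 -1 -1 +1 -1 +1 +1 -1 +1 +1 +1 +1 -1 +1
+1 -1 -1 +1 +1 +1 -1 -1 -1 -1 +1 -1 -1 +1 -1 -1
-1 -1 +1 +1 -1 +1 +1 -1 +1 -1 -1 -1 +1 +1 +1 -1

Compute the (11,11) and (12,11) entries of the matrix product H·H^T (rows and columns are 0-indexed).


Row 11 of H: [1, 1, -1, -1, -1, 1, 1, -1, -1, 1, 1, 1, 1, 1, 1, -1].
Row 12 of H: [-1, 1, -1, 1, -1, -1, -1, -1, 1, 1, 1, 1, 1, -1, -1, -1].
(H·H^T)[11][11] = Σ_j H[11][j]·H[11][j] = (1)² + (1)² + (-1)² + (-1)² + (-1)² + (1)² + (1)² + (-1)² + (-1)² + (1)² + (1)² + (1)² + (1)² + (1)² + (1)² + (-1)² = 1 + 1 + 1 + 1 + 1 + 1 + 1 + 1 + 1 + 1 + 1 + 1 + 1 + 1 + 1 + 1 = 16.
(H·H^T)[12][11] = Σ_j H[12][j]·H[11][j] = (-1)·(1) + (1)·(1) + (-1)·(-1) + (1)·(-1) + (-1)·(-1) + (-1)·(1) + (-1)·(1) + (-1)·(-1) + (1)·(-1) + (1)·(1) + (1)·(1) + (1)·(1) + (1)·(1) + (-1)·(1) + (-1)·(1) + (-1)·(-1) = -1 + 1 + 1 + -1 + 1 + -1 + -1 + 1 + -1 + 1 + 1 + 1 + 1 + -1 + -1 + 1 = 2.
Rows 12 and 11 are not orthogonal (dot product = 2 ≠ 0), so H is not a Hadamard matrix.

(11,11) entry = 16; (12,11) entry = 2.


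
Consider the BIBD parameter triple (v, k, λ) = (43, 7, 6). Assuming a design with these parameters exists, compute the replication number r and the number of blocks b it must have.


Any 2-(v, k, λ) BIBD satisfies two necessary conditions:
  (i)  Each point sits in r blocks, and counting incidences through any fixed point gives r(k − 1) = λ(v − 1), so r = λ(v − 1)/(k − 1).
  (ii) Total incidences bk = vr, so b = vr/k.
Step 1: r = λ(v − 1)/(k − 1) = 6·(43 − 1)/(7 − 1) = 6·42/6 = 252/6 = 42.
Step 2: b = vr/k = 43·42/7 = 1806/7 = 258.
Check integrality: r = 42 ∈ Z ✓, b = 258 ∈ Z ✓.
(These identities are necessary conditions: they determine r and b for any design with these parameters, but do not by themselves prove that one exists.)

r = 42, b = 258.
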